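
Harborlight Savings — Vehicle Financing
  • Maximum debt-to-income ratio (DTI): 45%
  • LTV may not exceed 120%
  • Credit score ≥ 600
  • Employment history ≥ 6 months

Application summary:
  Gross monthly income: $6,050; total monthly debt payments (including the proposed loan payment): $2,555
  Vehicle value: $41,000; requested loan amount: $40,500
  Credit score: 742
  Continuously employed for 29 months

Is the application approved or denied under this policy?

Approved

DTI = 2,555/6,050 = 42.2% ≤ 45%
LTV: 40,500 ÷ 41,000 = 98.8%, within 120% cap
Credit score 742 ≥ 600 (meets)
Employment 29 ≥ 6 months
All criteria satisfied.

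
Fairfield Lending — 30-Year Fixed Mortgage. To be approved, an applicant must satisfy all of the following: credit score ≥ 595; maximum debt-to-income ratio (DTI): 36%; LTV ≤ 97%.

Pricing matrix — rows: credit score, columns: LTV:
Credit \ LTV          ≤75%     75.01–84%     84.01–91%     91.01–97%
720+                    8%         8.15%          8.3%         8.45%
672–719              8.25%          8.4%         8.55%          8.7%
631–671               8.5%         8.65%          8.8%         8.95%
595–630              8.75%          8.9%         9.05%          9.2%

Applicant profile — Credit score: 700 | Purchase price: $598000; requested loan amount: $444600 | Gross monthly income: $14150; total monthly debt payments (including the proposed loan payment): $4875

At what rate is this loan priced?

8.25%

Credit score 700 ≥ 595; DTI = 4,875/14,150 = 34.5% ≤ 36%
LTV: 444,600 ÷ 598,000 = 74.3%, within 97% cap
Score 700 is in the 672–719 band; LTV 74.3% is in the ≤75% band → 8.25%.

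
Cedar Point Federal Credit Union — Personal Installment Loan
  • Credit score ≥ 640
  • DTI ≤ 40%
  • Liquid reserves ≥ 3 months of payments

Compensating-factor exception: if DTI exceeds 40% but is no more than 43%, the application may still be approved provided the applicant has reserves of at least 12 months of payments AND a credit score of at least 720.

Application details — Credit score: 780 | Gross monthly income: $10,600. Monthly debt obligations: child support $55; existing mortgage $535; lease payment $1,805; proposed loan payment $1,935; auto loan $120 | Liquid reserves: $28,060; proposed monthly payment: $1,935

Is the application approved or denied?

Approved

Credit score 780 ≥ 640 (meets base)
Total debts = (55 + 535 + 1,805 + 1,935 + 120) = 4,450. DTI = 4,450/10,600 = 42% > 40% — standard DTI limit exceeded.
Liquid reserves cover 28,060/1,935 = 14.5 months — ≥ 3 required
42% falls in the override range (40%–43%), so the compensating-factor test applies.
Override check — reserves: 14.5 mo (ok); score: 780 (ok).
Both compensating conditions met → exception applies.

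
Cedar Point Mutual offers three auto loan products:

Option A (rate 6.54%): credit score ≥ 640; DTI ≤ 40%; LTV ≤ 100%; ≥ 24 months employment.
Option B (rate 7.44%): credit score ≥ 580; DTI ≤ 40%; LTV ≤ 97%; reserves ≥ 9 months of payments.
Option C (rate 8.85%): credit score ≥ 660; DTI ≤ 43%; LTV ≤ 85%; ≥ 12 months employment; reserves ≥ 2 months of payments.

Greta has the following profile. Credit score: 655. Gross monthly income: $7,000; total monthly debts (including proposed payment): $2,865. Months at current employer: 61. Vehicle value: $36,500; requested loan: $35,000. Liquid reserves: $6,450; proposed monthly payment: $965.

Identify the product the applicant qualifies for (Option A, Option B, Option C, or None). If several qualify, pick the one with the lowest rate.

DTI = 2,865/7,000 = 40.9%.
LTV = 35,000/36,500 = 95.9%.
Reserves = 6,450/965 = 6.7 months.
Option A: score 655 ≥ 640; DTI 40.9% > 40%; LTV 95.9% ≤ 100%; employment 61 ≥ 24 mo → does not qualify.
Option B: score 655 ≥ 580; DTI 40.9% > 40%; LTV 95.9% ≤ 97%; reserves 6.7 < 9 mo → does not qualify.
Option C: score 655 < 660; DTI 40.9% ≤ 43%; LTV 95.9% > 85%; employment 61 ≥ 12 mo; reserves 6.7 ≥ 2 mo → does not qualify.

None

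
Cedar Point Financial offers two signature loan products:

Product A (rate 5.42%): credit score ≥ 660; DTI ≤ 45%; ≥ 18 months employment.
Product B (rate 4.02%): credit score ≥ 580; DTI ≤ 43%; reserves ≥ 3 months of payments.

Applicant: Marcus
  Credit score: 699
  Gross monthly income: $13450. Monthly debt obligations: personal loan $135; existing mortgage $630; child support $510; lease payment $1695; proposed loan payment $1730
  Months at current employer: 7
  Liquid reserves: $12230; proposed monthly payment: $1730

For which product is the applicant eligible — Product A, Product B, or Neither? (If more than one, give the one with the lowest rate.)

Total debts = (135 + 630 + 510 + 1,695 + 1,730) = 4,700; DTI = 4,700/13,450 = 34.9%.
Reserves = 12,230/1,730 = 7.1 months.
Product A: score 699 ≥ 660; DTI 34.9% ≤ 45%; employment 7 < 18 mo → does not qualify.
Product B: score 699 ≥ 580; DTI 34.9% ≤ 43%; reserves 7.1 ≥ 3 mo → qualifies.

Product B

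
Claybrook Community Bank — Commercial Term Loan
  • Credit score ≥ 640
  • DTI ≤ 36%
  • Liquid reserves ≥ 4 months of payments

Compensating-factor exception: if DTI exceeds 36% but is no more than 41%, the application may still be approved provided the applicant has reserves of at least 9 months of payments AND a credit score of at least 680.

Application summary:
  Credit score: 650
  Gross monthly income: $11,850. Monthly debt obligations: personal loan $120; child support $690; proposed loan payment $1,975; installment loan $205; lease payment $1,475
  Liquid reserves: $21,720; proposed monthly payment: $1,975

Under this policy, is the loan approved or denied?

Credit score 650 ≥ 640 (meets base)
Total debts = (120 + 690 + 1,975 + 205 + 1,475) = 4,465. DTI = 4,465/11,850 = 37.7% > 36% — standard DTI limit exceeded.
Reserves: 21,720 ÷ 1,975 = 11.0 months (meets 4-month minimum)
37.7% falls in the override range (36%–41%), so the compensating-factor test applies.
Reserves 11.0 ≥ 9 months; credit score 650 < 680.
Compensating-factor requirement not fully met.

Denied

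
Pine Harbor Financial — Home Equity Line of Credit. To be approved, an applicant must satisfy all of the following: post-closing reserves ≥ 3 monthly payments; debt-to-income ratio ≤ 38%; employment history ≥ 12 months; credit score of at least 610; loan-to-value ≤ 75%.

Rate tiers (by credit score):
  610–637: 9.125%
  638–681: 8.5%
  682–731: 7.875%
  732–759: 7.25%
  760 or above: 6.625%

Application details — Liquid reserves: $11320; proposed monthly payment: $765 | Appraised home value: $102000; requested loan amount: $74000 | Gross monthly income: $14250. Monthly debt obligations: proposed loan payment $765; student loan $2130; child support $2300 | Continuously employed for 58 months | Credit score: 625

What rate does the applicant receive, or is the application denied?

Approved at 9.125%

Credit score 625 ≥ 610 (meets minimum)
Total monthly debts = (765 + 2,130 + 2,300) = 5,195. Debt-to-income = 5,195/14,250 = 36.5% — meets 38% limit
Loan-to-value = 74,000/102,000 = 72.5% — pass (75% max)
Employment 58 ≥ 12 months
Liquid reserves cover 11,320/765 = 14.8 months — ≥ 3 required
All requirements met. Score 625 falls in the 610–637 tier → 9.125%.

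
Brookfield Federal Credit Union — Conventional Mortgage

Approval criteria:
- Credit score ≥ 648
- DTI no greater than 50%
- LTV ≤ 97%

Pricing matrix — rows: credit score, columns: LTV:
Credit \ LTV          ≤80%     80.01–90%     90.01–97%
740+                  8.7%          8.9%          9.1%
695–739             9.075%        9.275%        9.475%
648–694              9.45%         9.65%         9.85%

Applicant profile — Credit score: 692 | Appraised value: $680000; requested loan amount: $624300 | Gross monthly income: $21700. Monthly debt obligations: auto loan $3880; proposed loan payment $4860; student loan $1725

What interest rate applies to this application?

Credit score 692 ≥ 648; Total monthly debts = (3,880 + 4,860 + 1,725) = 10,465. DTI = 10,465/21,700 = 48.2% ≤ 50%
Loan-to-value = 624,300/680,000 = 91.8% — pass (97% max)
Score 692 is in the 648–694 band; LTV 91.8% is in the 90.01–97% band → 9.85%.

9.85%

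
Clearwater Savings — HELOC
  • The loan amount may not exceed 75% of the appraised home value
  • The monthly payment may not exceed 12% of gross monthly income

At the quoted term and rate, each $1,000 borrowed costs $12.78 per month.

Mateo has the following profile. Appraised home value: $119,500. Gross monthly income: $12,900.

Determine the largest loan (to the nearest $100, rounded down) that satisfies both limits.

$89,600

Payment cap: 12% × $12,900 = $1,548/month.
At $12.78 per $1,000, that supports 1,548/12.78 × 1,000 ≈ $121,126 → $121,100.
LTV cap: 75% × $119,500 = $89,625 → $89,600.
Binding constraint: loan-to-value.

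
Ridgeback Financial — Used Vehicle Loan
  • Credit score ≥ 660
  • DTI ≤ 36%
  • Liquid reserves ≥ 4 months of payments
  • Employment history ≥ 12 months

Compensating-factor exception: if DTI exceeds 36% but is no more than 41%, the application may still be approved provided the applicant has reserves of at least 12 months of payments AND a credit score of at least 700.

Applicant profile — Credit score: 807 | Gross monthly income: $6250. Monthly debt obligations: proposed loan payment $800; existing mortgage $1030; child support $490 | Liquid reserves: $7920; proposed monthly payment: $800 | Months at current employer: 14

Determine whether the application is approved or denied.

Denied

Credit score 807 ≥ 660 (meets base)
Total debts = (800 + 1,030 + 490) = 2,320. DTI = 2,320/6,250 = 37.1% > 36% — standard DTI limit exceeded.
Liquid reserves cover 7,920/800 = 9.9 months — ≥ 4 required
Employment 14 ≥ 12 months
DTI 37.1% is within the 36%–41% exception band; checking compensating factors.
Reserves 9.9 < 12 months; credit score 807 ≥ 700.
Compensating-factor requirement not fully met.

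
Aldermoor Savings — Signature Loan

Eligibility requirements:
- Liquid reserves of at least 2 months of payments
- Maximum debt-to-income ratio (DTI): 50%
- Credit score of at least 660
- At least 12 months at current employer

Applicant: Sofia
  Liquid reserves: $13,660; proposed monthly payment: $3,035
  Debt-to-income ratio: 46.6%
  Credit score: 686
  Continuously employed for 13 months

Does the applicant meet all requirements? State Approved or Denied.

Approved

Reserves: 13,660 ÷ 3,035 = 4.5 months (meets 2-month minimum)
Debt-to-income 46.6% vs 50% cap — pass
Credit score 686 ≥ 660 (meets)
Employment 13 ≥ 12 months
All criteria satisfied.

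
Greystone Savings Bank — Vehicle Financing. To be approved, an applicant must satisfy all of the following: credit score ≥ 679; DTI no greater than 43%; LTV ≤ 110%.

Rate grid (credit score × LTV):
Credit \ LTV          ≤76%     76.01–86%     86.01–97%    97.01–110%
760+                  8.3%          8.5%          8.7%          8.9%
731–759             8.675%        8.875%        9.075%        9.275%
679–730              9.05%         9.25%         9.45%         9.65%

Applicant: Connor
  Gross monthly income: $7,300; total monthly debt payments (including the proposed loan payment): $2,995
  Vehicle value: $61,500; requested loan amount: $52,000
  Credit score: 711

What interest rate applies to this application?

Credit score 711 ≥ 679; DTI: 2,995 ÷ 7,300 = 41%, within the 43% cap
LTV: 52,000 ÷ 61,500 = 84.6%, within 110% cap
Row: 711 falls in 679–730. Column: 84.6% falls in 76.01–86%. Rate = 9.25%.

9.25%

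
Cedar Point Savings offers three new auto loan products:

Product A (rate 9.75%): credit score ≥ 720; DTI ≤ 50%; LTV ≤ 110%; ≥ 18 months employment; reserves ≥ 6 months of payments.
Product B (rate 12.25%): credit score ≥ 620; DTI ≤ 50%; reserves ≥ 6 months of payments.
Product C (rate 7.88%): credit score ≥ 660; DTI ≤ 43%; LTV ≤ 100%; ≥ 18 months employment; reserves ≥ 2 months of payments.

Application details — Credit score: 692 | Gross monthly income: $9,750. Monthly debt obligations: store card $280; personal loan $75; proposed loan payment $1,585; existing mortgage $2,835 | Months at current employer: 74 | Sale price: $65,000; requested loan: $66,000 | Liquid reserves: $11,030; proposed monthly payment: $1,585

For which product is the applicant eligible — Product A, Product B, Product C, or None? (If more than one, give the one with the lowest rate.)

Product B

Total debts = (280 + 75 + 1,585 + 2,835) = 4,775; DTI = 4,775/9,750 = 49%.
LTV = 66,000/65,000 = 101.5%.
Reserves = 11,030/1,585 = 7.0 months.
Product A: score 692 < 720; DTI 49% ≤ 50%; LTV 101.5% ≤ 110%; employment 74 ≥ 18 mo; reserves 7.0 ≥ 6 mo → does not qualify.
Product B: score 692 ≥ 620; DTI 49% ≤ 50%; reserves 7.0 ≥ 6 mo → qualifies.
Product C: score 692 ≥ 660; DTI 49% > 43%; LTV 101.5% > 100%; employment 74 ≥ 18 mo; reserves 7.0 ≥ 2 mo → does not qualify.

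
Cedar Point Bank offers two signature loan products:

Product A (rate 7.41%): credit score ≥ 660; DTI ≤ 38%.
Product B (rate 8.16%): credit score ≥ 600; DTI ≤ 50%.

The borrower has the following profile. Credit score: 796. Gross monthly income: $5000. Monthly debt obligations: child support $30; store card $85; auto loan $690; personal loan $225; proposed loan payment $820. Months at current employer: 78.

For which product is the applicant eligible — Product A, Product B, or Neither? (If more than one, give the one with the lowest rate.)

Product A

Total debts = (30 + 85 + 690 + 225 + 820) = 1,850; DTI = 1,850/5,000 = 37%.
Product A: score 796 ≥ 660; DTI 37% ≤ 38% → qualifies.
Product B: score 796 ≥ 600; DTI 37% ≤ 50% → qualifies.
Qualifying: Product A, Product B. Lowest rate is 7.41% → Product A.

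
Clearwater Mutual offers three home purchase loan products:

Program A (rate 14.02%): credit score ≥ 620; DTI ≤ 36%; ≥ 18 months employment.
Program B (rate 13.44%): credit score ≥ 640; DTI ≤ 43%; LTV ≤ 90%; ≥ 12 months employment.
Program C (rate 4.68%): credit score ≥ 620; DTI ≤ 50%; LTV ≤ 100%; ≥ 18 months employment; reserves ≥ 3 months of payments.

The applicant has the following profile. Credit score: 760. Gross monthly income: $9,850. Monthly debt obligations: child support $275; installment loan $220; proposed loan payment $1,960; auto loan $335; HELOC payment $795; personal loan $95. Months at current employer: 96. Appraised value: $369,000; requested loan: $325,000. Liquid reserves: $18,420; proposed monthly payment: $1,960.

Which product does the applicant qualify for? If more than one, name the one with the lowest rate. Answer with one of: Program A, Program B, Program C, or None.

Total debts = (275 + 220 + 1,960 + 335 + 795 + 95) = 3,680; DTI = 3,680/9,850 = 37.4%.
LTV = 325,000/369,000 = 88.1%.
Reserves = 18,420/1,960 = 9.4 months.
Program A: score 760 ≥ 620; DTI 37.4% > 36%; employment 96 ≥ 18 mo → does not qualify.
Program B: score 760 ≥ 640; DTI 37.4% ≤ 43%; LTV 88.1% ≤ 90%; employment 96 ≥ 12 mo → qualifies.
Program C: score 760 ≥ 620; DTI 37.4% ≤ 50%; LTV 88.1% ≤ 100%; employment 96 ≥ 18 mo; reserves 9.4 ≥ 3 mo → qualifies.
Qualifying: Program B, Program C. Lowest rate is 4.68% → Program C.

Program C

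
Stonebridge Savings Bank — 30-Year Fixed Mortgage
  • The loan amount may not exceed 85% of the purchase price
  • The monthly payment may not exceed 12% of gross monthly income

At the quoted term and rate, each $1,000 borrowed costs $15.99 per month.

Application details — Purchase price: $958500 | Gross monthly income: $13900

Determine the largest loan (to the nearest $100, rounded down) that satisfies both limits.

Payment cap: 12% × $13,900 = $1,668/month.
At $15.99 per $1,000, that supports 1,668/15.99 × 1,000 ≈ $104,315 → $104,300.
LTV cap: 85% × $958,500 = $814,725 → $814,700.
Binding constraint: payment-to-income.

$104,300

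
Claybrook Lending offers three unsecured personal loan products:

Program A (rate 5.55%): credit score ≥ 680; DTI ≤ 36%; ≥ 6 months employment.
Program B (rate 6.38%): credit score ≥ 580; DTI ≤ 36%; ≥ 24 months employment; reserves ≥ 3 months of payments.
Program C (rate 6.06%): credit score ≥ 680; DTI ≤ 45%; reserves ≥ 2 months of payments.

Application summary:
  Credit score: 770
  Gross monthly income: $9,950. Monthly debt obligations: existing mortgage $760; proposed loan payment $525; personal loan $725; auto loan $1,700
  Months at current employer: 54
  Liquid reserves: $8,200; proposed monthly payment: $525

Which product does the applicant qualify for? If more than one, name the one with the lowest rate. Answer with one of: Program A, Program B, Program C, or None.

Total debts = (760 + 525 + 725 + 1,700) = 3,710; DTI = 3,710/9,950 = 37.3%.
Reserves = 8,200/525 = 15.6 months.
Program A: score 770 ≥ 680; DTI 37.3% > 36%; employment 54 ≥ 6 mo → does not qualify.
Program B: score 770 ≥ 580; DTI 37.3% > 36%; employment 54 ≥ 24 mo; reserves 15.6 ≥ 3 mo → does not qualify.
Program C: score 770 ≥ 680; DTI 37.3% ≤ 45%; reserves 15.6 ≥ 2 mo → qualifies.

Program C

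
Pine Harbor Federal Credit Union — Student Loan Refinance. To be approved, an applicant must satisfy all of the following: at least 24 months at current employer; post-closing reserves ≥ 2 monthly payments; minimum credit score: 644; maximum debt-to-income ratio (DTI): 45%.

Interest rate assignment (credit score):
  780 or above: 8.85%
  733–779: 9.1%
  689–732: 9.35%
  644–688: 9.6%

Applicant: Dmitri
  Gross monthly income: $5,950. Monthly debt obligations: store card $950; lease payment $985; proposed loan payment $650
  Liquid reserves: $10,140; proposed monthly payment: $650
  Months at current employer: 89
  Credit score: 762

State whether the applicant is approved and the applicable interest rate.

Credit score 762 ≥ 644 (meets minimum)
Reserves = 10,140/650 = 15.6 months ≥ 2
Total monthly debts = (950 + 985 + 650) = 2,585. DTI: 2,585 ÷ 5,950 = 43.4%, within the 45% cap
Employment 89 ≥ 24 months
All requirements met. Score 762 falls in the 733–779 tier → 9.1%.

Approved at 9.1%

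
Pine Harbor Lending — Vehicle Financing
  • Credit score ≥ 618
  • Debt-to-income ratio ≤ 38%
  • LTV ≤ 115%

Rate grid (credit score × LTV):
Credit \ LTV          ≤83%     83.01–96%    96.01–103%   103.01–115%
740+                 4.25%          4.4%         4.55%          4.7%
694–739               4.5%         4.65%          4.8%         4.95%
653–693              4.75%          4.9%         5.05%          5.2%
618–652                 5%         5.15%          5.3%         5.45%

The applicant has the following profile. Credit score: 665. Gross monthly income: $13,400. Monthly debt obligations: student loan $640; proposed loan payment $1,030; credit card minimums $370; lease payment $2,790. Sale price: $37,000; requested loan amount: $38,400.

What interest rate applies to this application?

Credit score 665 ≥ 618; Total monthly debts = (640 + 1,030 + 370 + 2,790) = 4,830. DTI: 4,830 ÷ 13,400 = 36%, within the 38% cap
Loan-to-value = 38,400/37,000 = 103.8% — pass (115% max)
Credit 665 → row 653–693; LTV 103.8% → column 103.01–115%. Grid cell → 5.2%.

5.2%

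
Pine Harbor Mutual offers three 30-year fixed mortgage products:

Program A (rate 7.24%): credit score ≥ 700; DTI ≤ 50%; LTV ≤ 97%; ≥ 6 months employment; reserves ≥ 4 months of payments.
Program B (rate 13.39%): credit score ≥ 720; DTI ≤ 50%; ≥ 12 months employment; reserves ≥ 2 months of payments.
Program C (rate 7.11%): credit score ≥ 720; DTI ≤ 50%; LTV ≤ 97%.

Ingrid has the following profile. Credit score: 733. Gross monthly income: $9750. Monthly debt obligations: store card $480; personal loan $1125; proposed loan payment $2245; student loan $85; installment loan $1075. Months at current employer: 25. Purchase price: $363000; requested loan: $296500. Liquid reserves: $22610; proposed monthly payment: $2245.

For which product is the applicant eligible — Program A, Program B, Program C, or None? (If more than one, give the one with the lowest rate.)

None

Total debts = (480 + 1,125 + 2,245 + 85 + 1,075) = 5,010; DTI = 5,010/9,750 = 51.4%.
LTV = 296,500/363,000 = 81.7%.
Reserves = 22,610/2,245 = 10.1 months.
Program A: score 733 ≥ 700; DTI 51.4% > 50%; LTV 81.7% ≤ 97%; employment 25 ≥ 6 mo; reserves 10.1 ≥ 4 mo → does not qualify.
Program B: score 733 ≥ 720; DTI 51.4% > 50%; employment 25 ≥ 12 mo; reserves 10.1 ≥ 2 mo → does not qualify.
Program C: score 733 ≥ 720; DTI 51.4% > 50%; LTV 81.7% ≤ 97% → does not qualify.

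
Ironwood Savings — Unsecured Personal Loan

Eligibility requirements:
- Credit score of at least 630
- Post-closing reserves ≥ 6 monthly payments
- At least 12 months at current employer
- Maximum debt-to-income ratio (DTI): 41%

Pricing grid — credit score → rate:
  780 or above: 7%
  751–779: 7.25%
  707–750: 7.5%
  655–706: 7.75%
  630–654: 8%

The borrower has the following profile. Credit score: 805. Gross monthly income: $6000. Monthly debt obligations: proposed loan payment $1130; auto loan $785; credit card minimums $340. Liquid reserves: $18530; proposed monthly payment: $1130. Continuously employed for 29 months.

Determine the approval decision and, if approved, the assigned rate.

Credit score 805 ≥ 630 (meets minimum)
Reserves: 18,530 ÷ 1,130 = 16.4 months (meets 6-month minimum)
Total monthly debts = (1,130 + 785 + 340) = 2,255. DTI: 2,255 ÷ 6,000 = 37.6%, within the 41% cap
Employment 29 ≥ 12 months
All requirements met. Score 805 falls in the 780 or above tier → 7%.

Approved at 7%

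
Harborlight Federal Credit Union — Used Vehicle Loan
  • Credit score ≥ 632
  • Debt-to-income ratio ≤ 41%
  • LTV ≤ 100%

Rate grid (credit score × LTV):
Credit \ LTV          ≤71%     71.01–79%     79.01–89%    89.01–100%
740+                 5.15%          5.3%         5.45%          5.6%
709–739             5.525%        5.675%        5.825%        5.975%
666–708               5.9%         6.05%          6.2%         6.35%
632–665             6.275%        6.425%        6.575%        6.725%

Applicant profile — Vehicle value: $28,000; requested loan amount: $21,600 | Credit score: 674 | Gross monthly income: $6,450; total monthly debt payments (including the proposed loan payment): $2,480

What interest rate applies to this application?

6.05%

Credit score 674 ≥ 632; DTI = 2,480/6,450 = 38.4% ≤ 41%
LTV: 21,600 ÷ 28,000 = 77.1%, within 100% cap
Row: 674 falls in 666–708. Column: 77.1% falls in 71.01–79%. Rate = 6.05%.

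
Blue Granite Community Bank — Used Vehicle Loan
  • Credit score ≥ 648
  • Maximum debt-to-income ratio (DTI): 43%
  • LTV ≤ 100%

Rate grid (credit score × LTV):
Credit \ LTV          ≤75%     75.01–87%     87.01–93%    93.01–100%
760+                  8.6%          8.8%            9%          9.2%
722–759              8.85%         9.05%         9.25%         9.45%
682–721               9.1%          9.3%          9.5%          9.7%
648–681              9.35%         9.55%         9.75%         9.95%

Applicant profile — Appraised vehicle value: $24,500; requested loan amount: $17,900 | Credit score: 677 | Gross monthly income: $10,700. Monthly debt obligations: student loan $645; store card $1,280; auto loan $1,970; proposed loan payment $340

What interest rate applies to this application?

9.35%

Credit score 677 ≥ 648; Total monthly debts = (645 + 1,280 + 1,970 + 340) = 4,235. DTI = 4,235/10,700 = 39.6% ≤ 43%
LTV: 17,900 ÷ 24,500 = 73.1%, within 100% cap
Score 677 is in the 648–681 band; LTV 73.1% is in the ≤75% band → 9.35%.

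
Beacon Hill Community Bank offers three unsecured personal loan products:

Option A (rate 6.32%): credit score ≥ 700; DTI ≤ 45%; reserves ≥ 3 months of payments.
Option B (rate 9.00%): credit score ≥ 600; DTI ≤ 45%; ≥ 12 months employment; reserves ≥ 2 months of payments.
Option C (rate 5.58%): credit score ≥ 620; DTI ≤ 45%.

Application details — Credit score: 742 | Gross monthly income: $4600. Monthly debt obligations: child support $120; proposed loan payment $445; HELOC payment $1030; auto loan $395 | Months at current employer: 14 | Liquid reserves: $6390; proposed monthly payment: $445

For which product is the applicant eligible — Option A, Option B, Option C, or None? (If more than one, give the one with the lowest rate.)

Total debts = (120 + 445 + 1,030 + 395) = 1,990; DTI = 1,990/4,600 = 43.3%.
Reserves = 6,390/445 = 14.4 months.
Option A: score 742 ≥ 700; DTI 43.3% ≤ 45%; reserves 14.4 ≥ 3 mo → qualifies.
Option B: score 742 ≥ 600; DTI 43.3% ≤ 45%; employment 14 ≥ 12 mo; reserves 14.4 ≥ 2 mo → qualifies.
Option C: score 742 ≥ 620; DTI 43.3% ≤ 45% → qualifies.
Qualifying: Option A, Option B, Option C. Lowest rate is 5.58% → Option C.

Option C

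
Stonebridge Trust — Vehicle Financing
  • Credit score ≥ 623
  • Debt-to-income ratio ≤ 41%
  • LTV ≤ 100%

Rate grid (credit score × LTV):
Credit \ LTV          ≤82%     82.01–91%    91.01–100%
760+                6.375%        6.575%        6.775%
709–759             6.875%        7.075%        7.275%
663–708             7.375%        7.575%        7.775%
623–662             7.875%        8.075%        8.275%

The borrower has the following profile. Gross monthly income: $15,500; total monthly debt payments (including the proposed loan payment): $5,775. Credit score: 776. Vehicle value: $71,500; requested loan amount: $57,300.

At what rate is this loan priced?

Credit score 776 ≥ 623; Debt-to-income = 5,775/15,500 = 37.3% — meets 41% limit
LTV: 57,300 ÷ 71,500 = 80.1%, within 100% cap
Row: 776 falls in 760+. Column: 80.1% falls in ≤82%. Rate = 6.375%.

6.375%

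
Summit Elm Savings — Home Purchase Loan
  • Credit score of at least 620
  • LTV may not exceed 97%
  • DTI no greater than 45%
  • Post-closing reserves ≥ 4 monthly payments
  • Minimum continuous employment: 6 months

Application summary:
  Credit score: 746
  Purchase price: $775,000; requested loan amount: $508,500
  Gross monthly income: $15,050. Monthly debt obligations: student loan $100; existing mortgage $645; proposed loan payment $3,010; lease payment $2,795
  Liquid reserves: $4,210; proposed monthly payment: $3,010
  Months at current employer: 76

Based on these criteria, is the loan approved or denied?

Denied

Credit score 746 ≥ 620 (meets)
LTV = 508,500/775,000 = 65.6% ≤ 97%
Total monthly debts = (100 + 645 + 3,010 + 2,795) = 6,550. DTI = 6,550/15,050 = 43.5% ≤ 45%
Reserves = 4,210/3,010 = 1.4 months < 4
Employment 76 ≥ 6 months
Fails on reserves.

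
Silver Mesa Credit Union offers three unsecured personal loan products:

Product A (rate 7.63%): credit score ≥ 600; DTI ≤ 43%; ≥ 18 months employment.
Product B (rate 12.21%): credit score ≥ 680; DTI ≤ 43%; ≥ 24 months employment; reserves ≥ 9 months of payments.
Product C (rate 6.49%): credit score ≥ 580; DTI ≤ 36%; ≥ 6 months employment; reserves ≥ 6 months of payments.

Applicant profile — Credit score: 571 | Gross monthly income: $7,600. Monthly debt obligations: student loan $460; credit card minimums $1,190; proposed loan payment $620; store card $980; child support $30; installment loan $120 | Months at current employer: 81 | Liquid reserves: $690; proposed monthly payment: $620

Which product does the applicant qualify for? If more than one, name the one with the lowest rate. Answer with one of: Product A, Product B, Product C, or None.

None

Total debts = (460 + 1,190 + 620 + 980 + 30 + 120) = 3,400; DTI = 3,400/7,600 = 44.7%.
Reserves = 690/620 = 1.1 months.
Product A: score 571 < 600; DTI 44.7% > 43%; employment 81 ≥ 18 mo → does not qualify.
Product B: score 571 < 680; DTI 44.7% > 43%; employment 81 ≥ 24 mo; reserves 1.1 < 9 mo → does not qualify.
Product C: score 571 < 580; DTI 44.7% > 36%; employment 81 ≥ 6 mo; reserves 1.1 < 6 mo → does not qualify.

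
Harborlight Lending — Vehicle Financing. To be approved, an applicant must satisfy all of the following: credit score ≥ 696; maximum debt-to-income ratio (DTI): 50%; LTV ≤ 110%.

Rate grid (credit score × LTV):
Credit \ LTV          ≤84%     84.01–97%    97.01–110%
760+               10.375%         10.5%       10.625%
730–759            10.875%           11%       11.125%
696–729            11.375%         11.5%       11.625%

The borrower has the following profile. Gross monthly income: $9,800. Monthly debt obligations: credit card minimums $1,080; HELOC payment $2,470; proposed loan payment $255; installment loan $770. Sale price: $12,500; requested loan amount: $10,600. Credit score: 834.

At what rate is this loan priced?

Credit score 834 ≥ 696; Total monthly debts = (1,080 + 2,470 + 255 + 770) = 4,575. DTI = 4,575/9,800 = 46.7% ≤ 50%
LTV: 10,600 ÷ 12,500 = 84.8%, within 110% cap
Credit 834 → row 760+; LTV 84.8% → column 84.01–97%. Grid cell → 10.5%.

10.5%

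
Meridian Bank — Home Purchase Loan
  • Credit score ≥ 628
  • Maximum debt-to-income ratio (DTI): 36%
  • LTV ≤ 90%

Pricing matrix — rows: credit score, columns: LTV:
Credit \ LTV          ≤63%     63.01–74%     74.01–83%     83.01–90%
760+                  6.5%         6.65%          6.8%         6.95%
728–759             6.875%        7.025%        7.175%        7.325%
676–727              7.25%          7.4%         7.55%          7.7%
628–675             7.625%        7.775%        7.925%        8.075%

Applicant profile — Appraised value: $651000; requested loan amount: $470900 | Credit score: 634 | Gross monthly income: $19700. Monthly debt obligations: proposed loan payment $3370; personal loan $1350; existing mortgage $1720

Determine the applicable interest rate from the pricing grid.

Credit score 634 ≥ 628; Total monthly debts = (3,370 + 1,350 + 1,720) = 6,440. Debt-to-income = 6,440/19,700 = 32.7% — meets 36% limit
LTV: 470,900 ÷ 651,000 = 72.3%, within 90% cap
Row: 634 falls in 628–675. Column: 72.3% falls in 63.01–74%. Rate = 7.775%.

7.775%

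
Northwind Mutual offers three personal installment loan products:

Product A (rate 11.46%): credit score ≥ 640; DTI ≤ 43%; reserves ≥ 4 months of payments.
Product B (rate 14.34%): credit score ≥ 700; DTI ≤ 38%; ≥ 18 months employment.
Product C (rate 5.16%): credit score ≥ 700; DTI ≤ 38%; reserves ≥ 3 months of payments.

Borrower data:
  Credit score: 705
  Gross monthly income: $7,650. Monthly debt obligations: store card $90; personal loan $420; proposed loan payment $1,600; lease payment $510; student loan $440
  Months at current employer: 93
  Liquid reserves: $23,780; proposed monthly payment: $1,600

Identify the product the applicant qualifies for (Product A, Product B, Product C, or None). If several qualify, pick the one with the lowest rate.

Product A

Total debts = (90 + 420 + 1,600 + 510 + 440) = 3,060; DTI = 3,060/7,650 = 40%.
Reserves = 23,780/1,600 = 14.9 months.
Product A: score 705 ≥ 640; DTI 40% ≤ 43%; reserves 14.9 ≥ 4 mo → qualifies.
Product B: score 705 ≥ 700; DTI 40% > 38%; employment 93 ≥ 18 mo → does not qualify.
Product C: score 705 ≥ 700; DTI 40% > 38%; reserves 14.9 ≥ 3 mo → does not qualify.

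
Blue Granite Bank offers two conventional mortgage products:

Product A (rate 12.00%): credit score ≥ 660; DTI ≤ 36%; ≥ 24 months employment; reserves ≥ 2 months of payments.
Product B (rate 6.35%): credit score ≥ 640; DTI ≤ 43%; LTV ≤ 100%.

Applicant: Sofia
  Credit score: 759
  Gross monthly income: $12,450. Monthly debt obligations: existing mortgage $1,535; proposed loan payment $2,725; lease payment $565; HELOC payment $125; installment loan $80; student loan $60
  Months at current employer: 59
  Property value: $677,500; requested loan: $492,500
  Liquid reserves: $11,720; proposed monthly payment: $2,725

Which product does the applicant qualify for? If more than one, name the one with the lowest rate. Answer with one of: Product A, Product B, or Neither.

Total debts = (1,535 + 2,725 + 565 + 125 + 80 + 60) = 5,090; DTI = 5,090/12,450 = 40.9%.
LTV = 492,500/677,500 = 72.7%.
Reserves = 11,720/2,725 = 4.3 months.
Product A: score 759 ≥ 660; DTI 40.9% > 36%; employment 59 ≥ 24 mo; reserves 4.3 ≥ 2 mo → does not qualify.
Product B: score 759 ≥ 640; DTI 40.9% ≤ 43%; LTV 72.7% ≤ 100% → qualifies.

Product B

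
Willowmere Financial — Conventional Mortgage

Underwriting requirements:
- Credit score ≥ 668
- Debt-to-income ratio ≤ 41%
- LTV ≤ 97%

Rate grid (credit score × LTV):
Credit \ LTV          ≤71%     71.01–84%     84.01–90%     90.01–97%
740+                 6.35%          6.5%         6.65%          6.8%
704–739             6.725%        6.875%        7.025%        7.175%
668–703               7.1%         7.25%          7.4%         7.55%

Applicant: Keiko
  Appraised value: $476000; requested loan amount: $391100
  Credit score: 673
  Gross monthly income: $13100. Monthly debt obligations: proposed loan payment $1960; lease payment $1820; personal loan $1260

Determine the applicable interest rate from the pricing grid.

7.25%

Credit score 673 ≥ 668; Total monthly debts = (1,960 + 1,820 + 1,260) = 5,040. Debt-to-income = 5,040/13,100 = 38.5% — meets 41% limit
LTV = 391,100/476,000 = 82.2% ≤ 97%
Credit 673 → row 668–703; LTV 82.2% → column 71.01–84%. Grid cell → 7.25%.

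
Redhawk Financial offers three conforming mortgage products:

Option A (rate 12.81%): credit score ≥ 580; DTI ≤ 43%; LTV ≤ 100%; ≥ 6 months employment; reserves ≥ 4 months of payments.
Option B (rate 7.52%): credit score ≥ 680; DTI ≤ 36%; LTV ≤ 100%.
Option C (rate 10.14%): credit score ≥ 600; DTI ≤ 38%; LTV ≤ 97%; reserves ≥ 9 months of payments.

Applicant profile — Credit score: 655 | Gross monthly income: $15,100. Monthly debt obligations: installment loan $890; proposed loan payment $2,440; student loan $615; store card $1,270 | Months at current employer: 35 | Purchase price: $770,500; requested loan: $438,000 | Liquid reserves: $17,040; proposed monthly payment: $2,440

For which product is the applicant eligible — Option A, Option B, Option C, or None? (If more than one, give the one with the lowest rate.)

Total debts = (890 + 2,440 + 615 + 1,270) = 5,215; DTI = 5,215/15,100 = 34.5%.
LTV = 438,000/770,500 = 56.8%.
Reserves = 17,040/2,440 = 7.0 months.
Option A: score 655 ≥ 580; DTI 34.5% ≤ 43%; LTV 56.8% ≤ 100%; employment 35 ≥ 6 mo; reserves 7.0 ≥ 4 mo → qualifies.
Option B: score 655 < 680; DTI 34.5% ≤ 36%; LTV 56.8% ≤ 100% → does not qualify.
Option C: score 655 ≥ 600; DTI 34.5% ≤ 38%; LTV 56.8% ≤ 97%; reserves 7.0 < 9 mo → does not qualify.

Option A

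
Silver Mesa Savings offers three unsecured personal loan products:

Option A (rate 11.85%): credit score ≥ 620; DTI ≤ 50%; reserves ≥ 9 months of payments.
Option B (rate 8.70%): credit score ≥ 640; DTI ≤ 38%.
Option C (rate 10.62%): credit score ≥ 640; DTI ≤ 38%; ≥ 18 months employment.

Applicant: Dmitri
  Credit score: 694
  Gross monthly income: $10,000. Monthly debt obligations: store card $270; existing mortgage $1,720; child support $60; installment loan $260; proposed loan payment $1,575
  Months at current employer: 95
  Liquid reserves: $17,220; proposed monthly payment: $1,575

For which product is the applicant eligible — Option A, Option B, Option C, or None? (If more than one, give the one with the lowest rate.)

Option A

Total debts = (270 + 1,720 + 60 + 260 + 1,575) = 3,885; DTI = 3,885/10,000 = 38.9%.
Reserves = 17,220/1,575 = 10.9 months.
Option A: score 694 ≥ 620; DTI 38.9% ≤ 50%; reserves 10.9 ≥ 9 mo → qualifies.
Option B: score 694 ≥ 640; DTI 38.9% > 38% → does not qualify.
Option C: score 694 ≥ 640; DTI 38.9% > 38%; employment 95 ≥ 18 mo → does not qualify.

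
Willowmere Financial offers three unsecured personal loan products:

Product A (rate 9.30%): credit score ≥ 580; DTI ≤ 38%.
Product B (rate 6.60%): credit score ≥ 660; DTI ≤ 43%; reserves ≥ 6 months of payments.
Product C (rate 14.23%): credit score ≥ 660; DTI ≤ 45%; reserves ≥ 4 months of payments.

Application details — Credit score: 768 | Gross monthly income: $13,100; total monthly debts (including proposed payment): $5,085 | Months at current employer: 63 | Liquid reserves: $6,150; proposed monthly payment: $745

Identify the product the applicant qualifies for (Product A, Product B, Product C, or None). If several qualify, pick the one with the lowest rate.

Product B

DTI = 5,085/13,100 = 38.8%.
Reserves = 6,150/745 = 8.3 months.
Product A: score 768 ≥ 580; DTI 38.8% > 38% → does not qualify.
Product B: score 768 ≥ 660; DTI 38.8% ≤ 43%; reserves 8.3 ≥ 6 mo → qualifies.
Product C: score 768 ≥ 660; DTI 38.8% ≤ 45%; reserves 8.3 ≥ 4 mo → qualifies.
Qualifying: Product B, Product C. Lowest rate is 6.60% → Product B.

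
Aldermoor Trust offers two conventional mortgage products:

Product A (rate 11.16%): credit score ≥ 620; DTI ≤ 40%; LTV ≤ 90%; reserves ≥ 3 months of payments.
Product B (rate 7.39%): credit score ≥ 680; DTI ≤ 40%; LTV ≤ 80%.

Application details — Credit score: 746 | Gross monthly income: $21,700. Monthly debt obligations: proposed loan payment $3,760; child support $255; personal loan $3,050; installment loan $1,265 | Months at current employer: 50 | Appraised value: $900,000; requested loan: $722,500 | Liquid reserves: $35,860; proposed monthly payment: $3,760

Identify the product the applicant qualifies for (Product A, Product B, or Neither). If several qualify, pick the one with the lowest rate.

Total debts = (3,760 + 255 + 3,050 + 1,265) = 8,330; DTI = 8,330/21,700 = 38.4%.
LTV = 722,500/900,000 = 80.3%.
Reserves = 35,860/3,760 = 9.5 months.
Product A: score 746 ≥ 620; DTI 38.4% ≤ 40%; LTV 80.3% ≤ 90%; reserves 9.5 ≥ 3 mo → qualifies.
Product B: score 746 ≥ 680; DTI 38.4% ≤ 40%; LTV 80.3% > 80% → does not qualify.

Product A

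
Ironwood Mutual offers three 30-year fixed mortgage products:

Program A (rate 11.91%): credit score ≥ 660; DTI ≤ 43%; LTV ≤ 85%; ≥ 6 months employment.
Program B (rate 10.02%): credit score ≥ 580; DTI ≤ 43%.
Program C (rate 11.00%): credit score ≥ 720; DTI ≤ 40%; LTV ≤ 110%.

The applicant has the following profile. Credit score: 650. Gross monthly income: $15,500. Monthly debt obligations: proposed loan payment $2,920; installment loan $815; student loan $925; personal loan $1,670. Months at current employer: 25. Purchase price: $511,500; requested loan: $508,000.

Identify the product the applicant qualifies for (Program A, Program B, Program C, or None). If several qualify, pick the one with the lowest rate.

Program B

Total debts = (2,920 + 815 + 925 + 1,670) = 6,330; DTI = 6,330/15,500 = 40.8%.
LTV = 508,000/511,500 = 99.3%.
Program A: score 650 < 660; DTI 40.8% ≤ 43%; LTV 99.3% > 85%; employment 25 ≥ 6 mo → does not qualify.
Program B: score 650 ≥ 580; DTI 40.8% ≤ 43% → qualifies.
Program C: score 650 < 720; DTI 40.8% > 40%; LTV 99.3% ≤ 110% → does not qualify.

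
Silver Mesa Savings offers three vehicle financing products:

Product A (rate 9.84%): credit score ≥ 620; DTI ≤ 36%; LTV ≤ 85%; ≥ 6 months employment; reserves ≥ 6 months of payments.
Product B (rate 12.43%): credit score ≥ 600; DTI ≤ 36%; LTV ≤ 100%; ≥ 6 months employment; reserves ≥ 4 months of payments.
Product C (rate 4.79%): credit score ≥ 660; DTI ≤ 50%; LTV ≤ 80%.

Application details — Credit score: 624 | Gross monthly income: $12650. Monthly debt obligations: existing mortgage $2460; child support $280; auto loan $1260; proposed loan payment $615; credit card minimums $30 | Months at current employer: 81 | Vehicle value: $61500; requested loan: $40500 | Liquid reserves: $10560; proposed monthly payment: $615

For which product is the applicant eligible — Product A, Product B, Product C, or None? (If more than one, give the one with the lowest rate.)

Total debts = (2,460 + 280 + 1,260 + 615 + 30) = 4,645; DTI = 4,645/12,650 = 36.7%.
LTV = 40,500/61,500 = 65.9%.
Reserves = 10,560/615 = 17.2 months.
Product A: score 624 ≥ 620; DTI 36.7% > 36%; LTV 65.9% ≤ 85%; employment 81 ≥ 6 mo; reserves 17.2 ≥ 6 mo → does not qualify.
Product B: score 624 ≥ 600; DTI 36.7% > 36%; LTV 65.9% ≤ 100%; employment 81 ≥ 6 mo; reserves 17.2 ≥ 4 mo → does not qualify.
Product C: score 624 < 660; DTI 36.7% ≤ 50%; LTV 65.9% ≤ 80% → does not qualify.

None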